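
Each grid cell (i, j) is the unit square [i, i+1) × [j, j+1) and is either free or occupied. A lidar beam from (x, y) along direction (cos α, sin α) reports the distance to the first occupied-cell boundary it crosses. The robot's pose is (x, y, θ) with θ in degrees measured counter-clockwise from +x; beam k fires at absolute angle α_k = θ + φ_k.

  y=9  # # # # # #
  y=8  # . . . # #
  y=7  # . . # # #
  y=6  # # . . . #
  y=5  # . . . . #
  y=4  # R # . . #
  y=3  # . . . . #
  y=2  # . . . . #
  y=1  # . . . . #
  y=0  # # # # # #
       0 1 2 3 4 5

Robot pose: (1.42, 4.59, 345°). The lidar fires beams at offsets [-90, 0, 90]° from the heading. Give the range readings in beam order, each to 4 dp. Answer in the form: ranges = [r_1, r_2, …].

beam 1: φ=-90°, α=255°
  direction (-0.2588, -0.9659); cell (1,4); t to first gridline: x 1.6228, y 0.6108 (then +3.8637 / +1.0353)
    (1,3) via y @ 0.6108
    (0,3) via x @ 1.6228  # hit
  → r_1 = 1.6228
beam 2: φ=0°, α=345°
  direction (0.9659, -0.2588); cell (1,4); t to first gridline: x 0.6005, y 2.2796 (then +1.0353 / +3.8637)
    (2,4) via x @ 0.6005  # hit
  → r_2 = 0.6005
beam 3: φ=90°, α=75°
  direction (0.2588, 0.9659); cell (1,4); t to first gridline: x 2.2409, y 0.4245 (then +3.8637 / +1.0353)
    (1,5) via y @ 0.4245
    (1,6) via y @ 1.4597  # hit
  → r_3 = 1.4597

ranges = [1.6228, 0.6005, 1.4597]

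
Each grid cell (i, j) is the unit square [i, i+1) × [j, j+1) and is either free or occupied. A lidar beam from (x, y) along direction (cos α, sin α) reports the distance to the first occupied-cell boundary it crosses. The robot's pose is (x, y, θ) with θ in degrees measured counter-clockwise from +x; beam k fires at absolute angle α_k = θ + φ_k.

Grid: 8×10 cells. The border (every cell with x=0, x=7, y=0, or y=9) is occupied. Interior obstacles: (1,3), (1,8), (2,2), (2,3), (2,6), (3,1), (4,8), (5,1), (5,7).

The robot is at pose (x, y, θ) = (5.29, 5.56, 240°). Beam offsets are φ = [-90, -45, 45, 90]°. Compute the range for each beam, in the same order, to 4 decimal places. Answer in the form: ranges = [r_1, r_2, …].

beam 1: φ=-90°, α=150°
  d=(-0.8660,0.5000)  start (5,5)  tX=0.3349 tY=0.8800  stride 1/|dx|=1.1547 1/|dy|=2.0000
    cross x-line → (4,5), t=0.3349
    cross y-line → (4,6), t=0.8800
    cross x-line → (3,6), t=1.4896
    cross x-line → (2,6), t=2.6443 (wall)
  → r_1 = 2.6443
beam 2: φ=-45°, α=195°
  d=(-0.9659,-0.2588)  start (5,5)  tX=0.3002 tY=2.1637  stride 1/|dx|=1.0353 1/|dy|=3.8637
    cross x-line → (4,5), t=0.3002
    cross x-line → (3,5), t=1.3355
    cross y-line → (3,4), t=2.1637
    cross x-line → (2,4), t=2.3708
    cross x-line → (1,4), t=3.4061
    cross x-line → (0,4), t=4.4413 (wall)
  → r_2 = 4.4413
beam 3: φ=45°, α=285°
  d=(0.2588,-0.9659)  start (5,5)  tX=2.7432 tY=0.5798  stride 1/|dx|=3.8637 1/|dy|=1.0353
    cross y-line → (5,4), t=0.5798
    cross y-line → (5,3), t=1.6150
    cross y-line → (5,2), t=2.6503
    cross x-line → (6,2), t=2.7432
    cross y-line → (6,1), t=3.6856
    cross y-line → (6,0), t=4.7209 (wall)
  → r_3 = 4.7209
beam 4: φ=90°, α=330°
  d=(0.8660,-0.5000)  start (5,5)  tX=0.8198 tY=1.1200  stride 1/|dx|=1.1547 1/|dy|=2.0000
    cross x-line → (6,5), t=0.8198
    cross y-line → (6,4), t=1.1200
    cross x-line → (7,4), t=1.9745 (wall)
  → r_4 = 1.9745

ranges = [2.6443, 4.4413, 4.7209, 1.9745]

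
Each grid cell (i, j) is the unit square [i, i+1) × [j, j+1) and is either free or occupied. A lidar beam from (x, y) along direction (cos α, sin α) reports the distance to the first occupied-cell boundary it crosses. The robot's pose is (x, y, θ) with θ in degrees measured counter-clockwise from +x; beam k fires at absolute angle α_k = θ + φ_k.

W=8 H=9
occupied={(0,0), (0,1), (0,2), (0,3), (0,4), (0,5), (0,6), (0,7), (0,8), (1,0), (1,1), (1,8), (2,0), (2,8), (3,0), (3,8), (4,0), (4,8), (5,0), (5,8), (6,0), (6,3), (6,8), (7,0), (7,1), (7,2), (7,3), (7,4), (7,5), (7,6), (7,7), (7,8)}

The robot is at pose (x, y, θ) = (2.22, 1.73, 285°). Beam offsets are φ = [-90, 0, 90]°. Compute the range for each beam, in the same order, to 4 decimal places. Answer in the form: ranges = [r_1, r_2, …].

ranges = [0.2278, 0.7558, 4.9069]

beam 1: φ=-90°, α=195°
  dir = (cos 195°, sin 195°) = (-0.9659, -0.2588); from cell (2,1)
  next x-line at t=0.2278, next y-line at t=2.8205; Δt_x=1.0353, Δt_y=3.8637
    x: enter (1,1) at t=0.2278 ← occupied
  → r_1 = 0.2278
beam 2: φ=0°, α=285°
  dir = (cos 285°, sin 285°) = (0.2588, -0.9659); from cell (2,1)
  next x-line at t=3.0137, next y-line at t=0.7558; Δt_x=3.8637, Δt_y=1.0353
    y: enter (2,0) at t=0.7558 ← occupied
  → r_2 = 0.7558
beam 3: φ=90°, α=15°
  dir = (cos 15°, sin 15°) = (0.9659, 0.2588); from cell (2,1)
  next x-line at t=0.8075, next y-line at t=1.0432; Δt_x=1.0353, Δt_y=3.8637
    x: enter (3,1) at t=0.8075
    y: enter (3,2) at t=1.0432
    x: enter (4,2) at t=1.8428
    x: enter (5,2) at t=2.8781
    x: enter (6,2) at t=3.9133
    y: enter (6,3) at t=4.9069 ← occupied
  → r_3 = 4.9069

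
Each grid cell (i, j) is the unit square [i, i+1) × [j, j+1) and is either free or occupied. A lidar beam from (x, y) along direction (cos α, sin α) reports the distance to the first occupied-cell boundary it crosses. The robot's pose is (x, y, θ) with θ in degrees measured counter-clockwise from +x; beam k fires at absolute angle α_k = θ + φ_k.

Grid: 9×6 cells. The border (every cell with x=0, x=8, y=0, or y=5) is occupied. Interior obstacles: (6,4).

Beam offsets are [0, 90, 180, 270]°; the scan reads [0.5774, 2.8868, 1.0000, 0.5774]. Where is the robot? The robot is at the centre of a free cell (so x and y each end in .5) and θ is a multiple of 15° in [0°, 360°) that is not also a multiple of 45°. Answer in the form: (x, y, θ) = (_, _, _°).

Enumerate (i+0.5, j+0.5, θ) over the 27 free cells and 16 admissible headings. For each, cast all 4 beams and compare to the given ranges.
  (1.5, 3.5, 15°): beam 1 = 4.6587 ≠ 0.5774 ✗
  (5.5, 2.5, 210°): beam 1 = 3.0000 ≠ 0.5774 ✗
  (5.5, 1.5, 195°): beam 1 = 1.9319 ≠ 0.5774 ✗
  …
  (7.5, 1.5, 30°): r_1=0.5774, r_2=2.8868, r_3=1.0000, r_4=0.5774 — all match ✓
Only this pose fits every beam.

(x, y, θ) = (7.5, 1.5, 30°)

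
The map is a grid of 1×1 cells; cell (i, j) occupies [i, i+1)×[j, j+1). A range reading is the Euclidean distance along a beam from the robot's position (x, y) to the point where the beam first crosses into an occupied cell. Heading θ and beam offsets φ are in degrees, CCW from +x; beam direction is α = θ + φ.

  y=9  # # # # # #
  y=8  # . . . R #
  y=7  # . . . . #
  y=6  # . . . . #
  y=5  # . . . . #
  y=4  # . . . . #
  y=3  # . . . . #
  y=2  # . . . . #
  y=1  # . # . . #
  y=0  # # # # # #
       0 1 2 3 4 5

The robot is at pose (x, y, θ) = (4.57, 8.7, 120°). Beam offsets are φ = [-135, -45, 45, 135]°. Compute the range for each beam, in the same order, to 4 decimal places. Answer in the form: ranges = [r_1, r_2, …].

beam 1: φ=-135°, α=345°
  cosα=0.9659 sinα=-0.2588 | (4,8) | tMaxX 0.4452 tMaxY 2.7046 | tΔX 1.0353 tΔY 3.8637
    t=0.4452 [x] (5,8) — stop
  → r_1 = 0.4452
beam 2: φ=-45°, α=75°
  cosα=0.2588 sinα=0.9659 | (4,8) | tMaxX 1.6614 tMaxY 0.3106 | tΔX 3.8637 tΔY 1.0353
    t=0.3106 [y] (4,9) — stop
  → r_2 = 0.3106
beam 3: φ=45°, α=165°
  cosα=-0.9659 sinα=0.2588 | (4,8) | tMaxX 0.5901 tMaxY 1.1591 | tΔX 1.0353 tΔY 3.8637
    t=0.5901 [x] (3,8)
    t=1.1591 [y] (3,9) — stop
  → r_3 = 1.1591
beam 4: φ=135°, α=255°
  cosα=-0.2588 sinα=-0.9659 | (4,8) | tMaxX 2.2023 tMaxY 0.7247 | tΔX 3.8637 tΔY 1.0353
    t=0.7247 [y] (4,7)
    t=1.7600 [y] (4,6)
    t=2.2023 [x] (3,6)
    t=2.7952 [y] (3,5)
    t=3.8305 [y] (3,4)
    t=4.8658 [y] (3,3)
    t=5.9011 [y] (3,2)
    t=6.0660 [x] (2,2)
    t=6.9364 [y] (2,1) — stop
  → r_4 = 6.9364

ranges = [0.4452, 0.3106, 1.1591, 6.9364]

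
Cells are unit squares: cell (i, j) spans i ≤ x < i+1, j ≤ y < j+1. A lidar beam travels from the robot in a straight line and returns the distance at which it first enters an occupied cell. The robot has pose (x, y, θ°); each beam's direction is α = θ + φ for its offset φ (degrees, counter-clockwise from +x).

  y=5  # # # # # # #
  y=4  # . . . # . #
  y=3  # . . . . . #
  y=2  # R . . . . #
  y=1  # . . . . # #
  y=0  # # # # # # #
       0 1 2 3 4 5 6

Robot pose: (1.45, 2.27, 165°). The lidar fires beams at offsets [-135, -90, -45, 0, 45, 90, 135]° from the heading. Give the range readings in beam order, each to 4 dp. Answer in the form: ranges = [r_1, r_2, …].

beam 1: φ=-135°, α=30°
  direction (0.8660, 0.5000); cell (1,2); t to first gridline: x 0.6351, y 1.4600 (then +1.1547 / +2.0000)
    (2,2) via x @ 0.6351
    (2,3) via y @ 1.4600
    (3,3) via x @ 1.7898
    (4,3) via x @ 2.9445
    (4,4) via y @ 3.4600  # hit
  → r_1 = 3.4600
beam 2: φ=-90°, α=75°
  direction (0.2588, 0.9659); cell (1,2); t to first gridline: x 2.1250, y 0.7558 (then +3.8637 / +1.0353)
    (1,3) via y @ 0.7558
    (1,4) via y @ 1.7910
    (2,4) via x @ 2.1250
    (2,5) via y @ 2.8263  # hit
  → r_2 = 2.8263
beam 3: φ=-45°, α=120°
  direction (-0.5000, 0.8660); cell (1,2); t to first gridline: x 0.9000, y 0.8429 (then +2.0000 / +1.1547)
    (1,3) via y @ 0.8429
    (0,3) via x @ 0.9000  # hit
  → r_3 = 0.9000
beam 4: φ=0°, α=165°
  direction (-0.9659, 0.2588); cell (1,2); t to first gridline: x 0.4659, y 2.8205 (then +1.0353 / +3.8637)
    (0,2) via x @ 0.4659  # hit
  → r_4 = 0.4659
beam 5: φ=45°, α=210°
  direction (-0.8660, -0.5000); cell (1,2); t to first gridline: x 0.5196, y 0.5400 (then +1.1547 / +2.0000)
    (0,2) via x @ 0.5196  # hit
  → r_5 = 0.5196
beam 6: φ=90°, α=255°
  direction (-0.2588, -0.9659); cell (1,2); t to first gridline: x 1.7387, y 0.2795 (then +3.8637 / +1.0353)
    (1,1) via y @ 0.2795
    (1,0) via y @ 1.3148  # hit
  → r_6 = 1.3148
beam 7: φ=135°, α=300°
  direction (0.5000, -0.8660); cell (1,2); t to first gridline: x 1.1000, y 0.3118 (then +2.0000 / +1.1547)
    (1,1) via y @ 0.3118
    (2,1) via x @ 1.1000
    (2,0) via y @ 1.4665  # hit
  → r_7 = 1.4665

ranges = [3.4600, 2.8263, 0.9000, 0.4659, 0.5196, 1.3148, 1.4665]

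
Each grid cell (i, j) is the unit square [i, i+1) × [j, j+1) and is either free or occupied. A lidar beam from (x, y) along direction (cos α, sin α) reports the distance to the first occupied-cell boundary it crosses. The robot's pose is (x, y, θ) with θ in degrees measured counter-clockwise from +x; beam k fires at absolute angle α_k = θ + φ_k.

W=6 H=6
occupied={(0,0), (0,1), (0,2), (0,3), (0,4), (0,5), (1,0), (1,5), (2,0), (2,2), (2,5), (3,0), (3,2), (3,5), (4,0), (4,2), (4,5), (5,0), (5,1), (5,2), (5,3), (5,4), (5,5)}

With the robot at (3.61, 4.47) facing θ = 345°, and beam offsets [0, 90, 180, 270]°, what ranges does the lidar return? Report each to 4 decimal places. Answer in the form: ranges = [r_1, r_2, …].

ranges = [1.4390, 0.5487, 2.0478, 1.5219]

beam 1: φ=0°, α=345°
  direction (0.9659, -0.2588); cell (3,4); t to first gridline: x 0.4038, y 1.8159 (then +1.0353 / +3.8637)
    (4,4) via x @ 0.4038
    (5,4) via x @ 1.4390  # hit
  → r_1 = 1.4390
beam 2: φ=90°, α=75°
  direction (0.2588, 0.9659); cell (3,4); t to first gridline: x 1.5068, y 0.5487 (then +3.8637 / +1.0353)
    (3,5) via y @ 0.5487  # hit
  → r_2 = 0.5487
beam 3: φ=180°, α=165°
  direction (-0.9659, 0.2588); cell (3,4); t to first gridline: x 0.6315, y 2.0478 (then +1.0353 / +3.8637)
    (2,4) via x @ 0.6315
    (1,4) via x @ 1.6668
    (1,5) via y @ 2.0478  # hit
  → r_3 = 2.0478
beam 4: φ=270°, α=255°
  direction (-0.2588, -0.9659); cell (3,4); t to first gridline: x 2.3569, y 0.4866 (then +3.8637 / +1.0353)
    (3,3) via y @ 0.4866
    (3,2) via y @ 1.5219  # hit
  → r_4 = 1.5219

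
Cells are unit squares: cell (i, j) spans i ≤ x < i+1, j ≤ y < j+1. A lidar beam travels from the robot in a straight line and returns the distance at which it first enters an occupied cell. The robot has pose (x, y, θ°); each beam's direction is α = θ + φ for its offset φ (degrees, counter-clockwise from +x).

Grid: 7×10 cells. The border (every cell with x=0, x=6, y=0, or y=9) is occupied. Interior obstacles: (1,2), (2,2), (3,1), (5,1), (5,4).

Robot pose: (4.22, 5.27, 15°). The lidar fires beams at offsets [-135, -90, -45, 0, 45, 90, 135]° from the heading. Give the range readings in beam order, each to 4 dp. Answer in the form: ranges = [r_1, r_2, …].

ranges = [2.6212, 3.3854, 0.9007, 1.8428, 3.5600, 3.8616, 3.7181]

beam 1: φ=-135°, α=240°
  cosα=-0.5000 sinα=-0.8660 | (4,5) | tMaxX 0.4400 tMaxY 0.3118 | tΔX 2.0000 tΔY 1.1547
    t=0.3118 [y] (4,4)
    t=0.4400 [x] (3,4)
    t=1.4665 [y] (3,3)
    t=2.4400 [x] (2,3)
    t=2.6212 [y] (2,2) — stop
  → r_1 = 2.6212
beam 2: φ=-90°, α=285°
  cosα=0.2588 sinα=-0.9659 | (4,5) | tMaxX 3.0137 tMaxY 0.2795 | tΔX 3.8637 tΔY 1.0353
    t=0.2795 [y] (4,4)
    t=1.3148 [y] (4,3)
    t=2.3501 [y] (4,2)
    t=3.0137 [x] (5,2)
    t=3.3854 [y] (5,1) — stop
  → r_2 = 3.3854
beam 3: φ=-45°, α=330°
  cosα=0.8660 sinα=-0.5000 | (4,5) | tMaxX 0.9007 tMaxY 0.5400 | tΔX 1.1547 tΔY 2.0000
    t=0.5400 [y] (4,4)
    t=0.9007 [x] (5,4) — stop
  → r_3 = 0.9007
beam 4: φ=0°, α=15°
  cosα=0.9659 sinα=0.2588 | (4,5) | tMaxX 0.8075 tMaxY 2.8205 | tΔX 1.0353 tΔY 3.8637
    t=0.8075 [x] (5,5)
    t=1.8428 [x] (6,5) — stop
  → r_4 = 1.8428
beam 5: φ=45°, α=60°
  cosα=0.5000 sinα=0.8660 | (4,5) | tMaxX 1.5600 tMaxY 0.8429 | tΔX 2.0000 tΔY 1.1547
    t=0.8429 [y] (4,6)
    t=1.5600 [x] (5,6)
    t=1.9976 [y] (5,7)
    t=3.1523 [y] (5,8)
    t=3.5600 [x] (6,8) — stop
  → r_5 = 3.5600
beam 6: φ=90°, α=105°
  cosα=-0.2588 sinα=0.9659 | (4,5) | tMaxX 0.8500 tMaxY 0.7558 | tΔX 3.8637 tΔY 1.0353
    t=0.7558 [y] (4,6)
    t=0.8500 [x] (3,6)
    t=1.7910 [y] (3,7)
    t=2.8263 [y] (3,8)
    t=3.8616 [y] (3,9) — stop
  → r_6 = 3.8616
beam 7: φ=135°, α=150°
  cosα=-0.8660 sinα=0.5000 | (4,5) | tMaxX 0.2540 tMaxY 1.4600 | tΔX 1.1547 tΔY 2.0000
    t=0.2540 [x] (3,5)
    t=1.4087 [x] (2,5)
    t=1.4600 [y] (2,6)
    t=2.5634 [x] (1,6)
    t=3.4600 [y] (1,7)
    t=3.7181 [x] (0,7) — stop
  → r_7 = 3.7181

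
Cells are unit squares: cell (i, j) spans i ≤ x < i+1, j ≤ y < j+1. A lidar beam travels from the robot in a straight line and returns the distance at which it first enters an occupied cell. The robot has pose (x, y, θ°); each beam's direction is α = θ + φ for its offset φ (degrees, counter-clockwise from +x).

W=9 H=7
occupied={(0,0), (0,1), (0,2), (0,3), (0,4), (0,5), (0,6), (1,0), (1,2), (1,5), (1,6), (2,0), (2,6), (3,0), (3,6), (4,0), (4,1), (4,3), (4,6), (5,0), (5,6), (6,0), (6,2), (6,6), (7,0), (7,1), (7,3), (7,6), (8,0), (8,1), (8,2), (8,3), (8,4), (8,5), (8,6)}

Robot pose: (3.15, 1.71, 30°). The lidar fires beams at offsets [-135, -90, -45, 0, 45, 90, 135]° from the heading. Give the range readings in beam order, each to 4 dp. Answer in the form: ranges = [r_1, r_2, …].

ranges = [0.7350, 0.8198, 0.8800, 4.4456, 4.4413, 3.7990, 1.1906]

beam 1: φ=-135°, α=255°
  dir = (cos 255°, sin 255°) = (-0.2588, -0.9659); from cell (3,1)
  next x-line at t=0.5796, next y-line at t=0.7350; Δt_x=3.8637, Δt_y=1.0353
    x: enter (2,1) at t=0.5796
    y: enter (2,0) at t=0.7350 ← occupied
  → r_1 = 0.7350
beam 2: φ=-90°, α=300°
  dir = (cos 300°, sin 300°) = (0.5000, -0.8660); from cell (3,1)
  next x-line at t=1.7000, next y-line at t=0.8198; Δt_x=2.0000, Δt_y=1.1547
    y: enter (3,0) at t=0.8198 ← occupied
  → r_2 = 0.8198
beam 3: φ=-45°, α=345°
  dir = (cos 345°, sin 345°) = (0.9659, -0.2588); from cell (3,1)
  next x-line at t=0.8800, next y-line at t=2.7432; Δt_x=1.0353, Δt_y=3.8637
    x: enter (4,1) at t=0.8800 ← occupied
  → r_3 = 0.8800
beam 4: φ=0°, α=30°
  dir = (cos 30°, sin 30°) = (0.8660, 0.5000); from cell (3,1)
  next x-line at t=0.9815, next y-line at t=0.5800; Δt_x=1.1547, Δt_y=2.0000
    y: enter (3,2) at t=0.5800
    x: enter (4,2) at t=0.9815
    x: enter (5,2) at t=2.1362
    y: enter (5,3) at t=2.5800
    x: enter (6,3) at t=3.2909
    x: enter (7,3) at t=4.4456 ← occupied
  → r_4 = 4.4456
beam 5: φ=45°, α=75°
  dir = (cos 75°, sin 75°) = (0.2588, 0.9659); from cell (3,1)
  next x-line at t=3.2841, next y-line at t=0.3002; Δt_x=3.8637, Δt_y=1.0353
    y: enter (3,2) at t=0.3002
    y: enter (3,3) at t=1.3355
    y: enter (3,4) at t=2.3708
    x: enter (4,4) at t=3.2841
    y: enter (4,5) at t=3.4061
    y: enter (4,6) at t=4.4413 ← occupied
  → r_5 = 4.4413
beam 6: φ=90°, α=120°
  dir = (cos 120°, sin 120°) = (-0.5000, 0.8660); from cell (3,1)
  next x-line at t=0.3000, next y-line at t=0.3349; Δt_x=2.0000, Δt_y=1.1547
    x: enter (2,1) at t=0.3000
    y: enter (2,2) at t=0.3349
    y: enter (2,3) at t=1.4896
    x: enter (1,3) at t=2.3000
    y: enter (1,4) at t=2.6443
    y: enter (1,5) at t=3.7990 ← occupied
  → r_6 = 3.7990
beam 7: φ=135°, α=165°
  dir = (cos 165°, sin 165°) = (-0.9659, 0.2588); from cell (3,1)
  next x-line at t=0.1553, next y-line at t=1.1205; Δt_x=1.0353, Δt_y=3.8637
    x: enter (2,1) at t=0.1553
    y: enter (2,2) at t=1.1205
    x: enter (1,2) at t=1.1906 ← occupied
  → r_7 = 1.1906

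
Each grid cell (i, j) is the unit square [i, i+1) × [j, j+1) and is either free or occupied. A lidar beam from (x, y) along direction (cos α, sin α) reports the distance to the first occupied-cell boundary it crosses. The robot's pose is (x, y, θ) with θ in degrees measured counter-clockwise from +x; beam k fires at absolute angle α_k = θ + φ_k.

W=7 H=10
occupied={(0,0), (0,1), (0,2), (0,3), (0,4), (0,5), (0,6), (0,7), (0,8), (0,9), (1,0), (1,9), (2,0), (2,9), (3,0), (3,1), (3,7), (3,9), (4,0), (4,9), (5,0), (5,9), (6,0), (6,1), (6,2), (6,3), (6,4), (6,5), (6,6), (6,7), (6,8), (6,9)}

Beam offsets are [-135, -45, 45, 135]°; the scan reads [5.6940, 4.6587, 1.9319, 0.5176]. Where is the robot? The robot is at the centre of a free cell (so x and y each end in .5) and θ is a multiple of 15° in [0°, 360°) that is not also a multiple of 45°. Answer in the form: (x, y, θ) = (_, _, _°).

The pose lattice has 38·16 = 608 candidates. Test each by forward raycasting.
  (4.5, 7.5, 120°): beam 1 = 1.5529 ≠ 5.6940 ✗
  (2.5, 1.5, 240°): beam 1 = 5.7956 ≠ 5.6940 ✗
  (2.5, 8.5, 195°): beam 1 = 0.5774 ≠ 5.6940 ✗
  (3.5, 5.5, 120°): beam 1 = 2.5882 ≠ 5.6940 ✗
  …
  (5.5, 3.5, 240°): r_1=5.6940, r_2=4.6587, r_3=1.9319, r_4=0.5176 — all match ✓
No second candidate reproduces the full scan.

(x, y, θ) = (5.5, 3.5, 240°)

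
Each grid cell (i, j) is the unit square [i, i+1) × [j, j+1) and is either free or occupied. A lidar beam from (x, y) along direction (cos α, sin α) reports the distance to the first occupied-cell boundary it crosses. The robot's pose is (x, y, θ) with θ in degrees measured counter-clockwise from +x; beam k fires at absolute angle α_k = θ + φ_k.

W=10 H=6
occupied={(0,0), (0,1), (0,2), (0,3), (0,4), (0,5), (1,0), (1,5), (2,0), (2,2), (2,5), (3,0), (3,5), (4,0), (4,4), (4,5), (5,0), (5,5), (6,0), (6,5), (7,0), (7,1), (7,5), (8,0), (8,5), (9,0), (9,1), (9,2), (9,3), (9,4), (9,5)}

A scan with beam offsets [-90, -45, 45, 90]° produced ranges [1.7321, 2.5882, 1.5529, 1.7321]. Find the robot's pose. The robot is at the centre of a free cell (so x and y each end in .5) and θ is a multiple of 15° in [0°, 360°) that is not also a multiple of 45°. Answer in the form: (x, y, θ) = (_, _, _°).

(x, y, θ) = (6.5, 3.5, 30°)

Candidates: 29 free-cell centres × 16 headings = 464 poses. Raycast each; keep the one whose scan matches to 4 dp.
  (4.5, 1.5, 15°): beam 1 = 0.5176 ≠ 1.7321 ✗
  (5.5, 1.5, 210°): beam 1 = 2.8868 ≠ 1.7321 ✗
  (6.5, 3.5, 300°): beam 1 = 5.0000 ≠ 1.7321 ✗
  …
  (6.5, 3.5, 30°): r_1=1.7321, r_2=2.5882, r_3=1.5529, r_4=1.7321 — all match ✓
Only this pose fits every beam.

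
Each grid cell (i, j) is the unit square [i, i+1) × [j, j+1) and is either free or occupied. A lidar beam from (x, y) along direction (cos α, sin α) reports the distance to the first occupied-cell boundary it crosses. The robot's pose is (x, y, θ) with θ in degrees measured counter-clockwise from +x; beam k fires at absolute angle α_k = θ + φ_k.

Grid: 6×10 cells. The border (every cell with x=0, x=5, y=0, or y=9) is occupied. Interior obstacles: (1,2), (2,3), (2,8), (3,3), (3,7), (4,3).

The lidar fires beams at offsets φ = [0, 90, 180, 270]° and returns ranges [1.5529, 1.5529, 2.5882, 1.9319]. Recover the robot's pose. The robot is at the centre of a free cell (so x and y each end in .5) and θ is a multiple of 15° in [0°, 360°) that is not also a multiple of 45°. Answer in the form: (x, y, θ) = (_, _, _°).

The pose lattice has 26·16 = 416 candidates. Test each by forward raycasting.
  (3.5, 1.5, 330°): beam 1 = 1.0000 ≠ 1.5529 ✗
  (1.5, 3.5, 210°): beam 1 = 0.5774 ≠ 1.5529 ✗
  (2.5, 6.5, 165°): beam 2 = 3.6235 ≠ 1.5529 ✗
  …
  (2.5, 5.5, 165°): r_1=1.5529, r_2=1.5529, r_3=2.5882, r_4=1.9319 — all match ✓
Unique over the lattice → pose = (2.5, 5.5, 165°).

(x, y, θ) = (2.5, 5.5, 165°)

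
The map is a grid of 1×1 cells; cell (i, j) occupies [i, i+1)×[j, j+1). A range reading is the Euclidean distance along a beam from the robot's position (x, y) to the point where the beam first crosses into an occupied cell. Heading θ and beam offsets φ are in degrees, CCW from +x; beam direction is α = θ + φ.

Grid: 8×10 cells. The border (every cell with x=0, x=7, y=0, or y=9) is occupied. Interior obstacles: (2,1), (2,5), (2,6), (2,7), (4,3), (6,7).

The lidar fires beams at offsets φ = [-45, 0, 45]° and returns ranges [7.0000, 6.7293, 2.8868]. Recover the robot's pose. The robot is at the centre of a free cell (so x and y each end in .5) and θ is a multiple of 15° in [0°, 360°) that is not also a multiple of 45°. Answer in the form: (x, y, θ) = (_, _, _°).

The pose lattice has 42·16 = 672 candidates. Test each by forward raycasting.
  (3.5, 8.5, 330°): beam 1 = 4.6587 ≠ 7.0000 ✗
  (3.5, 4.5, 300°): beam 1 = 2.5882 ≠ 7.0000 ✗
  (2.5, 2.5, 150°): beam 1 = 5.7956 ≠ 7.0000 ✗
  (6.5, 8.5, 345°): beam 1 = 0.5774 ≠ 7.0000 ✗
  …
  (4.5, 7.5, 285°): r_1=7.0000, r_2=6.7293, r_3=2.8868 — all match ✓
No second candidate reproduces the full scan.

(x, y, θ) = (4.5, 7.5, 285°)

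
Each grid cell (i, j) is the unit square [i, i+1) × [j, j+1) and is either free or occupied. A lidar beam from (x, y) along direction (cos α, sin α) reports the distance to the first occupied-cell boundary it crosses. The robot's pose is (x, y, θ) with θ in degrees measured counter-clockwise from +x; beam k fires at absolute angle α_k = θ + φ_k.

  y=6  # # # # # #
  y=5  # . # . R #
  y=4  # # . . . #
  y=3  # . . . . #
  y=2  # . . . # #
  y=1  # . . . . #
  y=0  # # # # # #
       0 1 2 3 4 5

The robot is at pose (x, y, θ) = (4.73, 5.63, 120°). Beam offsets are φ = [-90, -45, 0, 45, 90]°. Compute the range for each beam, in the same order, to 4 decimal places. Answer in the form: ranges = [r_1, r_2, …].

ranges = [0.3118, 0.3831, 0.4272, 1.4296, 3.1523]

beam 1: φ=-90°, α=30°
  dir = (cos 30°, sin 30°) = (0.8660, 0.5000); from cell (4,5)
  next x-line at t=0.3118, next y-line at t=0.7400; Δt_x=1.1547, Δt_y=2.0000
    x: enter (5,5) at t=0.3118 ← occupied
  → r_1 = 0.3118
beam 2: φ=-45°, α=75°
  dir = (cos 75°, sin 75°) = (0.2588, 0.9659); from cell (4,5)
  next x-line at t=1.0432, next y-line at t=0.3831; Δt_x=3.8637, Δt_y=1.0353
    y: enter (4,6) at t=0.3831 ← occupied
  → r_2 = 0.3831
beam 3: φ=0°, α=120°
  dir = (cos 120°, sin 120°) = (-0.5000, 0.8660); from cell (4,5)
  next x-line at t=1.4600, next y-line at t=0.4272; Δt_x=2.0000, Δt_y=1.1547
    y: enter (4,6) at t=0.4272 ← occupied
  → r_3 = 0.4272
beam 4: φ=45°, α=165°
  dir = (cos 165°, sin 165°) = (-0.9659, 0.2588); from cell (4,5)
  next x-line at t=0.7558, next y-line at t=1.4296; Δt_x=1.0353, Δt_y=3.8637
    x: enter (3,5) at t=0.7558
    y: enter (3,6) at t=1.4296 ← occupied
  → r_4 = 1.4296
beam 5: φ=90°, α=210°
  dir = (cos 210°, sin 210°) = (-0.8660, -0.5000); from cell (4,5)
  next x-line at t=0.8429, next y-line at t=1.2600; Δt_x=1.1547, Δt_y=2.0000
    x: enter (3,5) at t=0.8429
    y: enter (3,4) at t=1.2600
    x: enter (2,4) at t=1.9976
    x: enter (1,4) at t=3.1523 ← occupied
  → r_5 = 3.1523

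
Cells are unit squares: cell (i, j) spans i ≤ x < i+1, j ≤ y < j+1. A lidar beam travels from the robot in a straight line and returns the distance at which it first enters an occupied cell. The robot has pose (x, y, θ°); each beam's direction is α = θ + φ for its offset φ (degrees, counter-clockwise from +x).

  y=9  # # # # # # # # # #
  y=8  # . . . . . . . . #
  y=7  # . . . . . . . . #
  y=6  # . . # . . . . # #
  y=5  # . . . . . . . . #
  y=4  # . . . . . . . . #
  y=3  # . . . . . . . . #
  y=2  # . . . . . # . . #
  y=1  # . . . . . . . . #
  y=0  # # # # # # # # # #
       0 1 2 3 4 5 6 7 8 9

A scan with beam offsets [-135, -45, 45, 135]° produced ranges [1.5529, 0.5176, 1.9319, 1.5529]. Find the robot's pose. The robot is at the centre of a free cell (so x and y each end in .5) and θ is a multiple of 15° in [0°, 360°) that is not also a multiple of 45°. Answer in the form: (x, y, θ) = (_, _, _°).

Enumerate (i+0.5, j+0.5, θ) over the 61 free cells and 16 admissible headings. For each, cast all 4 beams and compare to the given ranges.
  (3.5, 3.5, 300°): beam 1 = 2.5882 ≠ 1.5529 ✗
  (2.5, 6.5, 105°): beam 1 = 0.5774 ≠ 1.5529 ✗
  (3.5, 1.5, 240°): beam 1 = 7.7646 ≠ 1.5529 ✗
  (4.5, 1.5, 195°): beam 1 = 8.6603 ≠ 1.5529 ✗
  (3.5, 1.5, 255°): beam 1 = 5.0000 ≠ 1.5529 ✗
  …
  (8.5, 2.5, 30°): r_1=1.5529, r_2=0.5176, r_3=1.9319, r_4=1.5529 — all match ✓
Only this pose fits every beam.

(x, y, θ) = (8.5, 2.5, 30°)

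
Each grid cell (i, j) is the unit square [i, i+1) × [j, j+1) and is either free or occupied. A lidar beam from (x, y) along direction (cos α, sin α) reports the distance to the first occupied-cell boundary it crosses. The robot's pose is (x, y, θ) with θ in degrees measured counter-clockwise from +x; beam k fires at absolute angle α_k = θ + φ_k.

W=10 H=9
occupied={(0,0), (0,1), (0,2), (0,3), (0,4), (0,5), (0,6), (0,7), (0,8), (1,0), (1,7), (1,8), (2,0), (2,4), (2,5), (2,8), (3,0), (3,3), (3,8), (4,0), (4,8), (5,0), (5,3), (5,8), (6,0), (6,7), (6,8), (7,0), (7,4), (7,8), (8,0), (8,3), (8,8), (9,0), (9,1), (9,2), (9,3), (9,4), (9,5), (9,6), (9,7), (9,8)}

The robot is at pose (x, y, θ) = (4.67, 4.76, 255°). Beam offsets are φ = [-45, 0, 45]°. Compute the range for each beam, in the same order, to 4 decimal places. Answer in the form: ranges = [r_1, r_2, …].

beam 1: φ=-45°, α=210°
  dir = (cos 210°, sin 210°) = (-0.8660, -0.5000); from cell (4,4)
  next x-line at t=0.7736, next y-line at t=1.5200; Δt_x=1.1547, Δt_y=2.0000
    x: enter (3,4) at t=0.7736
    y: enter (3,3) at t=1.5200 ← occupied
  → r_1 = 1.5200
beam 2: φ=0°, α=255°
  dir = (cos 255°, sin 255°) = (-0.2588, -0.9659); from cell (4,4)
  next x-line at t=2.5887, next y-line at t=0.7868; Δt_x=3.8637, Δt_y=1.0353
    y: enter (4,3) at t=0.7868
    y: enter (4,2) at t=1.8221
    x: enter (3,2) at t=2.5887
    y: enter (3,1) at t=2.8574
    y: enter (3,0) at t=3.8926 ← occupied
  → r_2 = 3.8926
beam 3: φ=45°, α=300°
  dir = (cos 300°, sin 300°) = (0.5000, -0.8660); from cell (4,4)
  next x-line at t=0.6600, next y-line at t=0.8776; Δt_x=2.0000, Δt_y=1.1547
    x: enter (5,4) at t=0.6600
    y: enter (5,3) at t=0.8776 ← occupied
  → r_3 = 0.8776

ranges = [1.5200, 3.8926, 0.8776]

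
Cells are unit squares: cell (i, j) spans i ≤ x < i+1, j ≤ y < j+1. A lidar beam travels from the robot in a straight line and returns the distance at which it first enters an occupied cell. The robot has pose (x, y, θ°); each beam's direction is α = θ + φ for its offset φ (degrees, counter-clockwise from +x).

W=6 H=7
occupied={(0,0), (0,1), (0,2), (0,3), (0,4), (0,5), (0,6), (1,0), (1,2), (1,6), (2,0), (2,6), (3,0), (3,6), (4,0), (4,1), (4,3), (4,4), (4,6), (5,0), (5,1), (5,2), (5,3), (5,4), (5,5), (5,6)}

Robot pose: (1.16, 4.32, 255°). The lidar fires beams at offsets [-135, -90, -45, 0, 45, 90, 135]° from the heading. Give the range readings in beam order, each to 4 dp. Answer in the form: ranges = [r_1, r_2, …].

ranges = [0.3200, 0.1656, 0.1848, 0.6182, 1.5242, 2.9402, 3.3600]

beam 1: φ=-135°, α=120°
  cosα=-0.5000 sinα=0.8660 | (1,4) | tMaxX 0.3200 tMaxY 0.7852 | tΔX 2.0000 tΔY 1.1547
    t=0.3200 [x] (0,4) — stop
  → r_1 = 0.3200
beam 2: φ=-90°, α=165°
  cosα=-0.9659 sinα=0.2588 | (1,4) | tMaxX 0.1656 tMaxY 2.6273 | tΔX 1.0353 tΔY 3.8637
    t=0.1656 [x] (0,4) — stop
  → r_2 = 0.1656
beam 3: φ=-45°, α=210°
  cosα=-0.8660 sinα=-0.5000 | (1,4) | tMaxX 0.1848 tMaxY 0.6400 | tΔX 1.1547 tΔY 2.0000
    t=0.1848 [x] (0,4) — stop
  → r_3 = 0.1848
beam 4: φ=0°, α=255°
  cosα=-0.2588 sinα=-0.9659 | (1,4) | tMaxX 0.6182 tMaxY 0.3313 | tΔX 3.8637 tΔY 1.0353
    t=0.3313 [y] (1,3)
    t=0.6182 [x] (0,3) — stop
  → r_4 = 0.6182
beam 5: φ=45°, α=300°
  cosα=0.5000 sinα=-0.8660 | (1,4) | tMaxX 1.6800 tMaxY 0.3695 | tΔX 2.0000 tΔY 1.1547
    t=0.3695 [y] (1,3)
    t=1.5242 [y] (1,2) — stop
  → r_5 = 1.5242
beam 6: φ=90°, α=345°
  cosα=0.9659 sinα=-0.2588 | (1,4) | tMaxX 0.8696 tMaxY 1.2364 | tΔX 1.0353 tΔY 3.8637
    t=0.8696 [x] (2,4)
    t=1.2364 [y] (2,3)
    t=1.9049 [x] (3,3)
    t=2.9402 [x] (4,3) — stop
  → r_6 = 2.9402
beam 7: φ=135°, α=30°
  cosα=0.8660 sinα=0.5000 | (1,4) | tMaxX 0.9699 tMaxY 1.3600 | tΔX 1.1547 tΔY 2.0000
    t=0.9699 [x] (2,4)
    t=1.3600 [y] (2,5)
    t=2.1246 [x] (3,5)
    t=3.2793 [x] (4,5)
    t=3.3600 [y] (4,6) — stop
  → r_7 = 3.3600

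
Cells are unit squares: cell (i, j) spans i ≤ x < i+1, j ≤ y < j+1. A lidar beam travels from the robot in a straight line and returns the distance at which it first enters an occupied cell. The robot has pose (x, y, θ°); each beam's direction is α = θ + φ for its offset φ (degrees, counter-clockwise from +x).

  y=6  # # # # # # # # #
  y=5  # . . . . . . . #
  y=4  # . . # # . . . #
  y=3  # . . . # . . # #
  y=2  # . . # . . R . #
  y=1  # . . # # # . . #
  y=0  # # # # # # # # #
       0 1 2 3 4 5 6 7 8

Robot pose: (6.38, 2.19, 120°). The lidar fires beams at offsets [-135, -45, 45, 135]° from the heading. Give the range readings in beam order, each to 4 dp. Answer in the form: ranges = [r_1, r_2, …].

beam 1: φ=-135°, α=345°
  cosα=0.9659 sinα=-0.2588 | (6,2) | tMaxX 0.6419 tMaxY 0.7341 | tΔX 1.0353 tΔY 3.8637
    t=0.6419 [x] (7,2)
    t=0.7341 [y] (7,1)
    t=1.6771 [x] (8,1) — stop
  → r_1 = 1.6771
beam 2: φ=-45°, α=75°
  cosα=0.2588 sinα=0.9659 | (6,2) | tMaxX 2.3955 tMaxY 0.8386 | tΔX 3.8637 tΔY 1.0353
    t=0.8386 [y] (6,3)
    t=1.8738 [y] (6,4)
    t=2.3955 [x] (7,4)
    t=2.9091 [y] (7,5)
    t=3.9444 [y] (7,6) — stop
  → r_2 = 3.9444
beam 3: φ=45°, α=165°
  cosα=-0.9659 sinα=0.2588 | (6,2) | tMaxX 0.3934 tMaxY 3.1296 | tΔX 1.0353 tΔY 3.8637
    t=0.3934 [x] (5,2)
    t=1.4287 [x] (4,2)
    t=2.4640 [x] (3,2) — stop
  → r_3 = 2.4640
beam 4: φ=135°, α=255°
  cosα=-0.2588 sinα=-0.9659 | (6,2) | tMaxX 1.4682 tMaxY 0.1967 | tΔX 3.8637 tΔY 1.0353
    t=0.1967 [y] (6,1)
    t=1.2320 [y] (6,0) — stop
  → r_4 = 1.2320

ranges = [1.6771, 3.9444, 2.4640, 1.2320]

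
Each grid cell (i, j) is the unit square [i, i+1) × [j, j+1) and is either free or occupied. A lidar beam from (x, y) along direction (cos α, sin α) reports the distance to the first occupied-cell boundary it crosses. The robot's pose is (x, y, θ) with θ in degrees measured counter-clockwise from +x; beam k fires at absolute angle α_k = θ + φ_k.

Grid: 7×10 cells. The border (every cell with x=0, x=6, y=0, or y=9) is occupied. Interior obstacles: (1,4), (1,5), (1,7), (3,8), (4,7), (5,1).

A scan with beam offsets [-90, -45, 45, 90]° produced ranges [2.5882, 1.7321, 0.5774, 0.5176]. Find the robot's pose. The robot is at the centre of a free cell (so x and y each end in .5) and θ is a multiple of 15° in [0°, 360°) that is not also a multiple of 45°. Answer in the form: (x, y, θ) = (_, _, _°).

The pose lattice has 34·16 = 544 candidates. Test each by forward raycasting.
  (4.5, 1.5, 150°): beam 1 = 3.0000 ≠ 2.5882 ✗
  (5.5, 5.5, 15°): beam 1 = 1.9319 ≠ 2.5882 ✗
  (5.5, 7.5, 300°): beam 1 = 0.5774 ≠ 2.5882 ✗
  (2.5, 6.5, 210°): beam 1 = 1.0000 ≠ 2.5882 ✗
  (3.5, 6.5, 255°): beam 1 = 1.9319 ≠ 2.5882 ✗
  …
  (2.5, 1.5, 195°): r_1=2.5882, r_2=1.7321, r_3=0.5774, r_4=0.5176 — all match ✓
Unique over the lattice → pose = (2.5, 1.5, 195°).

(x, y, θ) = (2.5, 1.5, 195°)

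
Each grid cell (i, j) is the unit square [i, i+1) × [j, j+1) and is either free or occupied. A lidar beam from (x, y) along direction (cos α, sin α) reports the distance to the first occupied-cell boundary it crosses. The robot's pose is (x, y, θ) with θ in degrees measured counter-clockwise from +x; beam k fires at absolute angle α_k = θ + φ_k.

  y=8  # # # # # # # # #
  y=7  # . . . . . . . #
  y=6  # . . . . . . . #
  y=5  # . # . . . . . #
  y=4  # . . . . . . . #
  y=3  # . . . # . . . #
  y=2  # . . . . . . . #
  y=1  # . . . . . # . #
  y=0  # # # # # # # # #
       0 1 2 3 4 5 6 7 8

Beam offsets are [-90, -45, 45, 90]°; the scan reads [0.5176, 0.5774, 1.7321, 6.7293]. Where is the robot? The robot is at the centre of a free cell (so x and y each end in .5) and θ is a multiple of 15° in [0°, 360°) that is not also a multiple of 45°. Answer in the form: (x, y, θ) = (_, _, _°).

Candidates: 46 free-cell centres × 16 headings = 736 poses. Raycast each; keep the one whose scan matches to 4 dp.
  (5.5, 2.5, 285°): beam 1 = 4.6587 ≠ 0.5176 ✗
  (1.5, 4.5, 345°): beam 1 = 1.9319 ≠ 0.5176 ✗
  (4.5, 6.5, 105°): beam 1 = 3.6235 ≠ 0.5176 ✗
  (7.5, 5.5, 195°): beam 1 = 2.5882 ≠ 0.5176 ✗
  …
  (1.5, 7.5, 255°): r_1=0.5176, r_2=0.5774, r_3=1.7321, r_4=6.7293 — all match ✓
Unique over the lattice → pose = (1.5, 7.5, 255°).

(x, y, θ) = (1.5, 7.5, 255°)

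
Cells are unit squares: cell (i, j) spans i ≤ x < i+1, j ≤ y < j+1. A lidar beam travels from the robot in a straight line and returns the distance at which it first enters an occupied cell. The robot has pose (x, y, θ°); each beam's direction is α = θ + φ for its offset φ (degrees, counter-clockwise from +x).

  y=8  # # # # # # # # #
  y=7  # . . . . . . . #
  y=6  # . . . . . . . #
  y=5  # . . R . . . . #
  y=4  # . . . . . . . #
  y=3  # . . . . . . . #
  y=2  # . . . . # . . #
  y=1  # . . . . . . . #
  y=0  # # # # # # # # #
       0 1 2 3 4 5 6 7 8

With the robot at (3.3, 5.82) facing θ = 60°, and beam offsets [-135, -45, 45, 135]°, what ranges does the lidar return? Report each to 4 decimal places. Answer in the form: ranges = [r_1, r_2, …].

ranges = [4.9900, 4.8658, 2.2569, 2.3811]

beam 1: φ=-135°, α=285°
  cosα=0.2588 sinα=-0.9659 | (3,5) | tMaxX 2.7046 tMaxY 0.8489 | tΔX 3.8637 tΔY 1.0353
    t=0.8489 [y] (3,4)
    t=1.8842 [y] (3,3)
    t=2.7046 [x] (4,3)
    t=2.9195 [y] (4,2)
    t=3.9548 [y] (4,1)
    t=4.9900 [y] (4,0) — stop
  → r_1 = 4.9900
beam 2: φ=-45°, α=15°
  cosα=0.9659 sinα=0.2588 | (3,5) | tMaxX 0.7247 tMaxY 0.6955 | tΔX 1.0353 tΔY 3.8637
    t=0.6955 [y] (3,6)
    t=0.7247 [x] (4,6)
    t=1.7600 [x] (5,6)
    t=2.7952 [x] (6,6)
    t=3.8305 [x] (7,6)
    t=4.5592 [y] (7,7)
    t=4.8658 [x] (8,7) — stop
  → r_2 = 4.8658
beam 3: φ=45°, α=105°
  cosα=-0.2588 sinα=0.9659 | (3,5) | tMaxX 1.1591 tMaxY 0.1863 | tΔX 3.8637 tΔY 1.0353
    t=0.1863 [y] (3,6)
    t=1.1591 [x] (2,6)
    t=1.2216 [y] (2,7)
    t=2.2569 [y] (2,8) — stop
  → r_3 = 2.2569
beam 4: φ=135°, α=195°
  cosα=-0.9659 sinα=-0.2588 | (3,5) | tMaxX 0.3106 tMaxY 3.1682 | tΔX 1.0353 tΔY 3.8637
    t=0.3106 [x] (2,5)
    t=1.3459 [x] (1,5)
    t=2.3811 [x] (0,5) — stop
  → r_4 = 2.3811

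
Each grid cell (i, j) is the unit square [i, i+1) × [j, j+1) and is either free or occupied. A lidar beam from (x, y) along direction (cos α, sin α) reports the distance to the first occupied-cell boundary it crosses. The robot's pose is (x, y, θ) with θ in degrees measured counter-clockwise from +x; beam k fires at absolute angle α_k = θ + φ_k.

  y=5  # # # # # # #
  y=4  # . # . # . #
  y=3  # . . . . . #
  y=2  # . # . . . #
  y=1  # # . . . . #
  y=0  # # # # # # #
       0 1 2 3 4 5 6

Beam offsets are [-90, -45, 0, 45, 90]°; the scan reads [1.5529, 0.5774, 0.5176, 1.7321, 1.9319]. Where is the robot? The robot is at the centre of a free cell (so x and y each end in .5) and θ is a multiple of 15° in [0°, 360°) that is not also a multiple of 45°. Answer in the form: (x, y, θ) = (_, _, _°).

Candidates: 16 free-cell centres × 16 headings = 256 poses. Raycast each; keep the one whose scan matches to 4 dp.
  (4.5, 3.5, 120°): beam 1 = 1.7321 ≠ 1.5529 ✗
  (4.5, 2.5, 330°): beam 1 = 1.7321 ≠ 1.5529 ✗
  (3.5, 4.5, 195°): beam 1 = 0.5176 ≠ 1.5529 ✗
  (4.5, 2.5, 150°): beam 1 = 2.8868 ≠ 1.5529 ✗
  (5.5, 4.5, 330°): beam 1 = 4.0415 ≠ 1.5529 ✗
  …
  (4.5, 3.5, 105°): r_1=1.5529, r_2=0.5774, r_3=0.5176, r_4=1.7321, r_5=1.9319 — all match ✓
Only this pose fits every beam.

(x, y, θ) = (4.5, 3.5, 105°)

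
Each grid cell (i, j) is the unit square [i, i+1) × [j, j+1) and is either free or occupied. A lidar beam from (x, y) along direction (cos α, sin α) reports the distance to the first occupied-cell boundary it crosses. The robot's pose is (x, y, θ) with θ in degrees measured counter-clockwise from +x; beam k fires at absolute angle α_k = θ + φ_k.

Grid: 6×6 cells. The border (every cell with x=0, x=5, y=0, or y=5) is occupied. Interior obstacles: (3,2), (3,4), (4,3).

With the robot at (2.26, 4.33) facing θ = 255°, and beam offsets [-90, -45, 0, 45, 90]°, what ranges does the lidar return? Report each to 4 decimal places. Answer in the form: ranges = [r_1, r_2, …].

beam 1: φ=-90°, α=165°
  dir = (cos 165°, sin 165°) = (-0.9659, 0.2588); from cell (2,4)
  next x-line at t=0.2692, next y-line at t=2.5887; Δt_x=1.0353, Δt_y=3.8637
    x: enter (1,4) at t=0.2692
    x: enter (0,4) at t=1.3044 ← occupied
  → r_1 = 1.3044
beam 2: φ=-45°, α=210°
  dir = (cos 210°, sin 210°) = (-0.8660, -0.5000); from cell (2,4)
  next x-line at t=0.3002, next y-line at t=0.6600; Δt_x=1.1547, Δt_y=2.0000
    x: enter (1,4) at t=0.3002
    y: enter (1,3) at t=0.6600
    x: enter (0,3) at t=1.4549 ← occupied
  → r_2 = 1.4549
beam 3: φ=0°, α=255°
  dir = (cos 255°, sin 255°) = (-0.2588, -0.9659); from cell (2,4)
  next x-line at t=1.0046, next y-line at t=0.3416; Δt_x=3.8637, Δt_y=1.0353
    y: enter (2,3) at t=0.3416
    x: enter (1,3) at t=1.0046
    y: enter (1,2) at t=1.3769
    y: enter (1,1) at t=2.4122
    y: enter (1,0) at t=3.4475 ← occupied
  → r_3 = 3.4475
beam 4: φ=45°, α=300°
  dir = (cos 300°, sin 300°) = (0.5000, -0.8660); from cell (2,4)
  next x-line at t=1.4800, next y-line at t=0.3811; Δt_x=2.0000, Δt_y=1.1547
    y: enter (2,3) at t=0.3811
    x: enter (3,3) at t=1.4800
    y: enter (3,2) at t=1.5358 ← occupied
  → r_4 = 1.5358
beam 5: φ=90°, α=345°
  dir = (cos 345°, sin 345°) = (0.9659, -0.2588); from cell (2,4)
  next x-line at t=0.7661, next y-line at t=1.2750; Δt_x=1.0353, Δt_y=3.8637
    x: enter (3,4) at t=0.7661 ← occupied
  → r_5 = 0.7661

ranges = [1.3044, 1.4549, 3.4475, 1.5358, 0.7661]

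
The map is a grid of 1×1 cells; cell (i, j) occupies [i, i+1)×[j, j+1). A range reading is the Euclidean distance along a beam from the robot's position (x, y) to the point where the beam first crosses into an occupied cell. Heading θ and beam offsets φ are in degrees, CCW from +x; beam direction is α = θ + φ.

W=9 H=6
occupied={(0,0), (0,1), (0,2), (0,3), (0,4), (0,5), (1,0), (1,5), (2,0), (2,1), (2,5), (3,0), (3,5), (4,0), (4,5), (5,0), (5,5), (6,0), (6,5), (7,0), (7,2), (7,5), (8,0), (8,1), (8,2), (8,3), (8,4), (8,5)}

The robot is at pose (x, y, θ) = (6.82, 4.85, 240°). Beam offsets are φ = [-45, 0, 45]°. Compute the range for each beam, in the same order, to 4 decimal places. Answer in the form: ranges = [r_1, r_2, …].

beam 1: φ=-45°, α=195°
  dir = (cos 195°, sin 195°) = (-0.9659, -0.2588); from cell (6,4)
  next x-line at t=0.8489, next y-line at t=3.2841; Δt_x=1.0353, Δt_y=3.8637
    x: enter (5,4) at t=0.8489
    x: enter (4,4) at t=1.8842
    x: enter (3,4) at t=2.9195
    y: enter (3,3) at t=3.2841
    x: enter (2,3) at t=3.9548
    x: enter (1,3) at t=4.9900
    x: enter (0,3) at t=6.0253 ← occupied
  → r_1 = 6.0253
beam 2: φ=0°, α=240°
  dir = (cos 240°, sin 240°) = (-0.5000, -0.8660); from cell (6,4)
  next x-line at t=1.6400, next y-line at t=0.9815; Δt_x=2.0000, Δt_y=1.1547
    y: enter (6,3) at t=0.9815
    x: enter (5,3) at t=1.6400
    y: enter (5,2) at t=2.1362
    y: enter (5,1) at t=3.2909
    x: enter (4,1) at t=3.6400
    y: enter (4,0) at t=4.4456 ← occupied
  → r_2 = 4.4456
beam 3: φ=45°, α=285°
  dir = (cos 285°, sin 285°) = (0.2588, -0.9659); from cell (6,4)
  next x-line at t=0.6955, next y-line at t=0.8800; Δt_x=3.8637, Δt_y=1.0353
    x: enter (7,4) at t=0.6955
    y: enter (7,3) at t=0.8800
    y: enter (7,2) at t=1.9153 ← occupied
  → r_3 = 1.9153

ranges = [6.0253, 4.4456, 1.9153]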